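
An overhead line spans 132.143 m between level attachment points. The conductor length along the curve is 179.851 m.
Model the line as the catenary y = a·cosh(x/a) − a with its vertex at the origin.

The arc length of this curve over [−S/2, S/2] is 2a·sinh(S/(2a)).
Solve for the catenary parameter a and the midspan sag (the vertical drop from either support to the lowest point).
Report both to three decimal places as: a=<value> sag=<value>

a=47.145 sag=54.389

seed: a₀ = √(S³/(24(L−S))) = √(132.143³/(24·47.708)) = 44.891593
iter 1: u=1.471801  f(a)=+5.442e+00  f'(a)=-2.623e+00  a ← 44.891593 − (+5.442e+00/-2.623e+00) = 46.966307
iter 2: u=1.406785  f(a)=+4.000e-01  f'(a)=-2.250e+00  a ← 46.966307 − (+4.000e-01/-2.250e+00) = 47.144060
iter 3: u=1.401481  f(a)=+2.540e-03  f'(a)=-2.222e+00  a ← 47.144060 − (+2.540e-03/-2.222e+00) = 47.145203
iter 4: u=1.401447  f(a)=+1.039e-07  f'(a)=-2.222e+00  a ← 47.145203 − (+1.039e-07/-2.222e+00) = 47.145203
iter 5: u=1.401447  f(a)=+0.000e+00  f'(a)=-2.222e+00  a ← 47.145203 − (+0.000e+00/-2.222e+00) = 47.145203
converged: |Δa| < 1e-12 after 5 iterations
sag = a·(cosh(S/(2a)) − 1) = 47.145203·(cosh(1.401447) − 1) = 54.389351
T_max/T_min = cosh(S/(2a)) = 2.153656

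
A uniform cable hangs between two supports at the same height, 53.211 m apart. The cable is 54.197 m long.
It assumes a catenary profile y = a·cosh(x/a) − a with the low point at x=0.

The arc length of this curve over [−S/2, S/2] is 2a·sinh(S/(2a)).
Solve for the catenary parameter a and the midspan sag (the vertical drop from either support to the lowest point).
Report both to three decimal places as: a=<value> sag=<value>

a=80.013 sag=4.464

seed: a₀ = √(S³/(24(L−S))) = √(53.211³/(24·0.986)) = 79.791762
iter 1: u=0.333437  f(a)=+5.496e-03  f'(a)=-2.499e-02  a ← 79.791762 − (+5.496e-03/-2.499e-02) = 80.011676
iter 2: u=0.332520  f(a)=+2.280e-05  f'(a)=-2.478e-02  a ← 80.011676 − (+2.280e-05/-2.478e-02) = 80.012596
iter 3: u=0.332516  f(a)=+3.962e-10  f'(a)=-2.478e-02  a ← 80.012596 − (+3.962e-10/-2.478e-02) = 80.012596
iter 4: u=0.332516  f(a)=+0.000e+00  f'(a)=-2.478e-02  a ← 80.012596 − (+0.000e+00/-2.478e-02) = 80.012596
converged: |Δa| < 1e-12 after 4 iterations
sag = a·(cosh(S/(2a)) − 1) = 80.012596·(cosh(0.332516) − 1) = 4.464290
T_max/T_min = cosh(S/(2a)) = 1.055795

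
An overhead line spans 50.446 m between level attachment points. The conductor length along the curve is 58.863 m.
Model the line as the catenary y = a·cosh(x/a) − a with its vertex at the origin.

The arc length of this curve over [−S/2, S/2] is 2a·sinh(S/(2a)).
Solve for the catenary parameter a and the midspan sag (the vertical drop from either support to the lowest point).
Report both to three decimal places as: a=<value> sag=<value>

a=25.817 sag=13.333

seed: a₀ = √(S³/(24(L−S))) = √(50.446³/(24·8.417)) = 25.209012
iter 1: u=1.000555  f(a)=+4.315e-01  f'(a)=-7.371e-01  a ← 25.209012 − (+4.315e-01/-7.371e-01) = 25.794443
iter 2: u=0.977846  f(a)=+1.549e-02  f'(a)=-6.850e-01  a ← 25.794443 − (+1.549e-02/-6.850e-01) = 25.817055
iter 3: u=0.976990  f(a)=+2.160e-05  f'(a)=-6.831e-01  a ← 25.817055 − (+2.160e-05/-6.831e-01) = 25.817086
iter 4: u=0.976989  f(a)=+4.216e-11  f'(a)=-6.831e-01  a ← 25.817086 − (+4.216e-11/-6.831e-01) = 25.817086
iter 5: u=0.976989  f(a)=+0.000e+00  f'(a)=-6.831e-01  a ← 25.817086 − (+0.000e+00/-6.831e-01) = 25.817086
converged: |Δa| < 1e-12 after 5 iterations
sag = a·(cosh(S/(2a)) − 1) = 25.817086·(cosh(0.976989) − 1) = 13.333075
T_max/T_min = cosh(S/(2a)) = 1.516444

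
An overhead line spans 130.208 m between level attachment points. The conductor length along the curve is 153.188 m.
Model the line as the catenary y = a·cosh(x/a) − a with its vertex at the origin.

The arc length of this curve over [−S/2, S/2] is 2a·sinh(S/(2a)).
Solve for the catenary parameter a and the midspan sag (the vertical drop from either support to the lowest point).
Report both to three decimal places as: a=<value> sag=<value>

seed: a₀ = √(S³/(24(L−S))) = √(130.208³/(24·22.980)) = 63.266800
iter 1: u=1.029039  f(a)=+1.248e+00  f'(a)=-8.063e-01  a ← 63.266800 − (+1.248e+00/-8.063e-01) = 64.814327
iter 2: u=1.004469  f(a)=+4.725e-02  f'(a)=-7.463e-01  a ← 64.814327 − (+4.725e-02/-7.463e-01) = 64.877639
iter 3: u=1.003489  f(a)=+7.366e-05  f'(a)=-7.440e-01  a ← 64.877639 − (+7.366e-05/-7.440e-01) = 64.877738
iter 4: u=1.003488  f(a)=+1.796e-10  f'(a)=-7.440e-01  a ← 64.877738 − (+1.796e-10/-7.440e-01) = 64.877738
iter 5: u=1.003488  f(a)=+2.842e-14  f'(a)=-7.440e-01  a ← 64.877738 − (+2.842e-14/-7.440e-01) = 64.877738
converged: |Δa| < 1e-12 after 5 iterations
sag = a·(cosh(S/(2a)) − 1) = 64.877738·(cosh(1.003488) − 1) = 35.500356
T_max/T_min = cosh(S/(2a)) = 1.547189

a=64.878 sag=35.500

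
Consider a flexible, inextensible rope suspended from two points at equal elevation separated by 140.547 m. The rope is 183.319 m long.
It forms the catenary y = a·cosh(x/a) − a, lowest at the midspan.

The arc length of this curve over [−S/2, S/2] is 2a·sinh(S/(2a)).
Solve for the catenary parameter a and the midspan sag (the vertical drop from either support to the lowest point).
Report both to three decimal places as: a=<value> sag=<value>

seed: a₀ = √(S³/(24(L−S))) = √(140.547³/(24·42.772)) = 52.005224
iter 1: u=1.351278  f(a)=+4.079e+00  f'(a)=-1.966e+00  a ← 52.005224 − (+4.079e+00/-1.966e+00) = 54.080558
iter 2: u=1.299423  f(a)=+2.569e-01  f'(a)=-1.725e+00  a ← 54.080558 − (+2.569e-01/-1.725e+00) = 54.229471
iter 3: u=1.295854  f(a)=+1.170e-03  f'(a)=-1.709e+00  a ← 54.229471 − (+1.170e-03/-1.709e+00) = 54.230156
iter 4: u=1.295838  f(a)=+2.453e-08  f'(a)=-1.709e+00  a ← 54.230156 − (+2.453e-08/-1.709e+00) = 54.230156
iter 5: u=1.295838  f(a)=+2.842e-14  f'(a)=-1.709e+00  a ← 54.230156 − (+2.842e-14/-1.709e+00) = 54.230156
converged: |Δa| < 1e-12 after 5 iterations
sag = a·(cosh(S/(2a)) − 1) = 54.230156·(cosh(1.295838) − 1) = 52.270425
T_max/T_min = cosh(S/(2a)) = 1.963863

a=54.230 sag=52.270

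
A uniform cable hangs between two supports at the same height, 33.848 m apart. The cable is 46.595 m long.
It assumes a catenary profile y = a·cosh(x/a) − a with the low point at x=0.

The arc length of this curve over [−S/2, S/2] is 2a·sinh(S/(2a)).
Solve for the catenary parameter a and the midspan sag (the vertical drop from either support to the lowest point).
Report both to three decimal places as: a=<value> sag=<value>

seed: a₀ = √(S³/(24(L−S))) = √(33.848³/(24·12.747)) = 11.258743
iter 1: u=1.503187  f(a)=+1.520e+00  f'(a)=-2.819e+00  a ← 11.258743 − (+1.520e+00/-2.819e+00) = 11.797960
iter 2: u=1.434485  f(a)=+1.160e-01  f'(a)=-2.404e+00  a ← 11.797960 − (+1.160e-01/-2.404e+00) = 11.846229
iter 3: u=1.428640  f(a)=+7.994e-04  f'(a)=-2.371e+00  a ← 11.846229 − (+7.994e-04/-2.371e+00) = 11.846566
iter 4: u=1.428600  f(a)=+3.853e-08  f'(a)=-2.370e+00  a ← 11.846566 − (+3.853e-08/-2.370e+00) = 11.846566
iter 5: u=1.428600  f(a)=+1.421e-14  f'(a)=-2.370e+00  a ← 11.846566 − (+1.421e-14/-2.370e+00) = 11.846566
converged: |Δa| < 1e-12 after 5 iterations
sag = a·(cosh(S/(2a)) − 1) = 11.846566·(cosh(1.428600) − 1) = 14.289896
T_max/T_min = cosh(S/(2a)) = 2.206248

a=11.847 sag=14.290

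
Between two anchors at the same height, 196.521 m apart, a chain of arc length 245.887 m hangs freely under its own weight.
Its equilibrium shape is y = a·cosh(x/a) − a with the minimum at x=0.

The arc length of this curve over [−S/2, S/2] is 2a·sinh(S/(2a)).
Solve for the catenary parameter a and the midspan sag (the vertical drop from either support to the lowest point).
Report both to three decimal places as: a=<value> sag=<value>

a=82.894 sag=65.384

seed: a₀ = √(S³/(24(L−S))) = √(196.521³/(24·49.366)) = 80.037563
iter 1: u=1.227680  f(a)=+3.857e+00  f'(a)=-1.430e+00  a ← 80.037563 − (+3.857e+00/-1.430e+00) = 82.734855
iter 2: u=1.187655  f(a)=+2.035e-01  f'(a)=-1.282e+00  a ← 82.734855 − (+2.035e-01/-1.282e+00) = 82.893555
iter 3: u=1.185382  f(a)=+6.368e-04  f'(a)=-1.274e+00  a ← 82.893555 − (+6.368e-04/-1.274e+00) = 82.894055
iter 4: u=1.185375  f(a)=+6.276e-09  f'(a)=-1.274e+00  a ← 82.894055 − (+6.276e-09/-1.274e+00) = 82.894055
iter 5: u=1.185375  f(a)=-2.842e-14  f'(a)=-1.274e+00  a ← 82.894055 − (-2.842e-14/-1.274e+00) = 82.894055
converged: |Δa| < 1e-12 after 5 iterations
sag = a·(cosh(S/(2a)) − 1) = 82.894055·(cosh(1.185375) − 1) = 65.384496
T_max/T_min = cosh(S/(2a)) = 1.788772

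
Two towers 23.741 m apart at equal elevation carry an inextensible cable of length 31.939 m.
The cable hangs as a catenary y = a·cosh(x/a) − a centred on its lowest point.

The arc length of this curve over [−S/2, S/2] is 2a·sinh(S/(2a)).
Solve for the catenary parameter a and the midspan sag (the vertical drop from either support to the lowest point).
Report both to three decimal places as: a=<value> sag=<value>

a=8.644 sag=9.515

seed: a₀ = √(S³/(24(L−S))) = √(23.741³/(24·8.198)) = 8.246866
iter 1: u=1.439395  f(a)=+8.924e-01  f'(a)=-2.432e+00  a ← 8.246866 − (+8.924e-01/-2.432e+00) = 8.613836
iter 2: u=1.378074  f(a)=+6.302e-02  f'(a)=-2.099e+00  a ← 8.613836 − (+6.302e-02/-2.099e+00) = 8.643855
iter 3: u=1.373288  f(a)=+3.671e-04  f'(a)=-2.075e+00  a ← 8.643855 − (+3.671e-04/-2.075e+00) = 8.644032
iter 4: u=1.373260  f(a)=+1.262e-08  f'(a)=-2.075e+00  a ← 8.644032 − (+1.262e-08/-2.075e+00) = 8.644032
iter 5: u=1.373260  f(a)=-3.553e-15  f'(a)=-2.075e+00  a ← 8.644032 − (-3.553e-15/-2.075e+00) = 8.644032
converged: |Δa| < 1e-12 after 5 iterations
sag = a·(cosh(S/(2a)) − 1) = 8.644032·(cosh(1.373260) − 1) = 9.514828
T_max/T_min = cosh(S/(2a)) = 2.100740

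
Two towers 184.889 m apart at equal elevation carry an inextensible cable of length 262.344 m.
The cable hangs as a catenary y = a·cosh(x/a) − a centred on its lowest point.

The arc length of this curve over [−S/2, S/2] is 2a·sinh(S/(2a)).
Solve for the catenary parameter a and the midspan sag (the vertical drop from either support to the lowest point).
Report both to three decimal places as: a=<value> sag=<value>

a=61.669 sag=83.276

seed: a₀ = √(S³/(24(L−S))) = √(184.889³/(24·77.455)) = 58.309090
iter 1: u=1.585422  f(a)=+1.034e+01  f'(a)=-3.387e+00  a ← 58.309090 − (+1.034e+01/-3.387e+00) = 61.361012
iter 2: u=1.506567  f(a)=+8.671e-01  f'(a)=-2.841e+00  a ← 61.361012 − (+8.671e-01/-2.841e+00) = 61.666233
iter 3: u=1.499111  f(a)=+7.334e-03  f'(a)=-2.793e+00  a ← 61.666233 − (+7.334e-03/-2.793e+00) = 61.668858
iter 4: u=1.499047  f(a)=+5.345e-07  f'(a)=-2.793e+00  a ← 61.668858 − (+5.345e-07/-2.793e+00) = 61.668859
iter 5: u=1.499047  f(a)=+5.684e-14  f'(a)=-2.793e+00  a ← 61.668859 − (+5.684e-14/-2.793e+00) = 61.668859
converged: |Δa| < 1e-12 after 5 iterations
sag = a·(cosh(S/(2a)) − 1) = 61.668859·(cosh(1.499047) − 1) = 83.276447
T_max/T_min = cosh(S/(2a)) = 2.350381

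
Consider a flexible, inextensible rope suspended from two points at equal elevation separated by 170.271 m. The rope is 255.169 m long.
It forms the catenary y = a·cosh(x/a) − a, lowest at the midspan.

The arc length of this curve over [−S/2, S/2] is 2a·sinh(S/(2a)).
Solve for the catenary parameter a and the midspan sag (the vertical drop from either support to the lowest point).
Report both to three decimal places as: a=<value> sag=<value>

a=52.549 sag=85.434

seed: a₀ = √(S³/(24(L−S))) = √(170.271³/(24·84.898)) = 49.221708
iter 1: u=1.729633  f(a)=+1.364e+01  f'(a)=-4.598e+00  a ← 49.221708 − (+1.364e+01/-4.598e+00) = 52.188599
iter 2: u=1.631305  f(a)=+1.331e+00  f'(a)=-3.741e+00  a ← 52.188599 − (+1.331e+00/-3.741e+00) = 52.544323
iter 3: u=1.620261  f(a)=+1.569e-02  f'(a)=-3.653e+00  a ← 52.544323 − (+1.569e-02/-3.653e+00) = 52.548617
iter 4: u=1.620128  f(a)=+2.236e-06  f'(a)=-3.652e+00  a ← 52.548617 − (+2.236e-06/-3.652e+00) = 52.548617
iter 5: u=1.620128  f(a)=+8.527e-14  f'(a)=-3.652e+00  a ← 52.548617 − (+8.527e-14/-3.652e+00) = 52.548617
converged: |Δa| < 1e-12 after 5 iterations
sag = a·(cosh(S/(2a)) − 1) = 52.548617·(cosh(1.620128) − 1) = 85.433852
T_max/T_min = cosh(S/(2a)) = 2.625806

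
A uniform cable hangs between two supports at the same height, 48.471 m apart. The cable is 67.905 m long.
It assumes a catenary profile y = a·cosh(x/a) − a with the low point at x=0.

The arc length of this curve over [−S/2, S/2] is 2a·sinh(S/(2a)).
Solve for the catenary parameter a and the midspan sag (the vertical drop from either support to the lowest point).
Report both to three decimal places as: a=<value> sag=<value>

seed: a₀ = √(S³/(24(L−S))) = √(48.471³/(24·19.434)) = 15.625584
iter 1: u=1.551014  f(a)=+2.476e+00  f'(a)=-3.140e+00  a ← 15.625584 − (+2.476e+00/-3.140e+00) = 16.414223
iter 2: u=1.476494  f(a)=+1.998e-01  f'(a)=-2.652e+00  a ← 16.414223 − (+1.998e-01/-2.652e+00) = 16.489573
iter 3: u=1.469747  f(a)=+1.553e-03  f'(a)=-2.611e+00  a ← 16.489573 − (+1.553e-03/-2.611e+00) = 16.490168
iter 4: u=1.469694  f(a)=+9.550e-08  f'(a)=-2.610e+00  a ← 16.490168 − (+9.550e-08/-2.610e+00) = 16.490168
iter 5: u=1.469694  f(a)=+0.000e+00  f'(a)=-2.610e+00  a ← 16.490168 − (+0.000e+00/-2.610e+00) = 16.490168
converged: |Δa| < 1e-12 after 5 iterations
sag = a·(cosh(S/(2a)) − 1) = 16.490168·(cosh(1.469694) − 1) = 21.255002
T_max/T_min = cosh(S/(2a)) = 2.288950

a=16.490 sag=21.255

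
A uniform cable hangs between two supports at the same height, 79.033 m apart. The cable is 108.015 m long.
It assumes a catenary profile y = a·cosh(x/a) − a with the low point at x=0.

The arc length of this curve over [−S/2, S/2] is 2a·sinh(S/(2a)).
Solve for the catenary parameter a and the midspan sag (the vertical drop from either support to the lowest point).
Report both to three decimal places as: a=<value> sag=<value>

a=27.997 sag=32.836

seed: a₀ = √(S³/(24(L−S))) = √(79.033³/(24·28.982)) = 26.640533
iter 1: u=1.483322  f(a)=+3.361e+00  f'(a)=-2.694e+00  a ← 26.640533 − (+3.361e+00/-2.694e+00) = 27.888116
iter 2: u=1.416966  f(a)=+2.505e-01  f'(a)=-2.306e+00  a ← 27.888116 − (+2.505e-01/-2.306e+00) = 27.996750
iter 3: u=1.411467  f(a)=+1.639e-03  f'(a)=-2.276e+00  a ← 27.996750 − (+1.639e-03/-2.276e+00) = 27.997470
iter 4: u=1.411431  f(a)=+7.124e-08  f'(a)=-2.276e+00  a ← 27.997470 − (+7.124e-08/-2.276e+00) = 27.997470
iter 5: u=1.411431  f(a)=-1.421e-14  f'(a)=-2.276e+00  a ← 27.997470 − (-1.421e-14/-2.276e+00) = 27.997470
converged: |Δa| < 1e-12 after 5 iterations
sag = a·(cosh(S/(2a)) − 1) = 27.997470·(cosh(1.411431) − 1) = 32.835649
T_max/T_min = cosh(S/(2a)) = 2.172808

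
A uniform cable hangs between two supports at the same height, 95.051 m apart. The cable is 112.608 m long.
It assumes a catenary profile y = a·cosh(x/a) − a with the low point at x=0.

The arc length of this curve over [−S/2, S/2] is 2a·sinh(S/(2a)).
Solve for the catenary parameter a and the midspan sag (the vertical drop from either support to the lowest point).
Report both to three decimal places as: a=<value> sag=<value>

seed: a₀ = √(S³/(24(L−S))) = √(95.051³/(24·17.557)) = 45.144439
iter 1: u=1.052743  f(a)=+9.990e-01  f'(a)=-8.675e-01  a ← 45.144439 − (+9.990e-01/-8.675e-01) = 46.295983
iter 2: u=1.026558  f(a)=+3.950e-02  f'(a)=-8.001e-01  a ← 46.295983 − (+3.950e-02/-8.001e-01) = 46.345349
iter 3: u=1.025464  f(a)=+6.739e-05  f'(a)=-7.974e-01  a ← 46.345349 − (+6.739e-05/-7.974e-01) = 46.345434
iter 4: u=1.025462  f(a)=+1.969e-10  f'(a)=-7.974e-01  a ← 46.345434 − (+1.969e-10/-7.974e-01) = 46.345434
iter 5: u=1.025462  f(a)=-1.421e-14  f'(a)=-7.974e-01  a ← 46.345434 − (-1.421e-14/-7.974e-01) = 46.345434
converged: |Δa| < 1e-12 after 5 iterations
sag = a·(cosh(S/(2a)) − 1) = 46.345434·(cosh(1.025462) − 1) = 26.579457
T_max/T_min = cosh(S/(2a)) = 1.573508

a=46.345 sag=26.579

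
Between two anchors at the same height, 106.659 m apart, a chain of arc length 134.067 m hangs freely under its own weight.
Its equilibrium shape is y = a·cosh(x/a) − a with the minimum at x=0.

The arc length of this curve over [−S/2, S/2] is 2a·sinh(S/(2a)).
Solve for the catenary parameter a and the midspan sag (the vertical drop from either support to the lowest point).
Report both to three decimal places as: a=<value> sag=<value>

a=44.515 sag=35.953

seed: a₀ = √(S³/(24(L−S))) = √(106.659³/(24·27.408)) = 42.948892
iter 1: u=1.241697  f(a)=+2.192e+00  f'(a)=-1.484e+00  a ← 42.948892 − (+2.192e+00/-1.484e+00) = 44.425840
iter 2: u=1.200416  f(a)=+1.182e-01  f'(a)=-1.328e+00  a ← 44.425840 − (+1.182e-01/-1.328e+00) = 44.514801
iter 3: u=1.198017  f(a)=+3.865e-04  f'(a)=-1.319e+00  a ← 44.514801 − (+3.865e-04/-1.319e+00) = 44.515094
iter 4: u=1.198009  f(a)=+4.166e-09  f'(a)=-1.319e+00  a ← 44.515094 − (+4.166e-09/-1.319e+00) = 44.515094
iter 5: u=1.198009  f(a)=+0.000e+00  f'(a)=-1.319e+00  a ← 44.515094 − (+0.000e+00/-1.319e+00) = 44.515094
converged: |Δa| < 1e-12 after 5 iterations
sag = a·(cosh(S/(2a)) − 1) = 44.515094·(cosh(1.198009) − 1) = 35.952811
T_max/T_min = cosh(S/(2a)) = 1.807654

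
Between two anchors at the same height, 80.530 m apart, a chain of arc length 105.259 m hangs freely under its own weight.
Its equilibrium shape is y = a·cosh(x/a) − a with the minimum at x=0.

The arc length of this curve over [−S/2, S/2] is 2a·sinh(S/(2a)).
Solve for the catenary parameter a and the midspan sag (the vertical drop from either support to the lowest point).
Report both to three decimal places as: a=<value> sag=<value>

seed: a₀ = √(S³/(24(L−S))) = √(80.530³/(24·24.729)) = 29.663859
iter 1: u=1.357376  f(a)=+2.381e+00  f'(a)=-1.995e+00  a ← 29.663859 − (+2.381e+00/-1.995e+00) = 30.856938
iter 2: u=1.304893  f(a)=+1.512e-01  f'(a)=-1.749e+00  a ← 30.856938 − (+1.512e-01/-1.749e+00) = 30.943349
iter 3: u=1.301249  f(a)=+7.008e-04  f'(a)=-1.733e+00  a ← 30.943349 − (+7.008e-04/-1.733e+00) = 30.943753
iter 4: u=1.301232  f(a)=+1.522e-08  f'(a)=-1.733e+00  a ← 30.943753 − (+1.522e-08/-1.733e+00) = 30.943753
iter 5: u=1.301232  f(a)=+0.000e+00  f'(a)=-1.733e+00  a ← 30.943753 − (+0.000e+00/-1.733e+00) = 30.943753
converged: |Δa| < 1e-12 after 5 iterations
sag = a·(cosh(S/(2a)) − 1) = 30.943753·(cosh(1.301232) − 1) = 30.108521
T_max/T_min = cosh(S/(2a)) = 1.973008

a=30.944 sag=30.109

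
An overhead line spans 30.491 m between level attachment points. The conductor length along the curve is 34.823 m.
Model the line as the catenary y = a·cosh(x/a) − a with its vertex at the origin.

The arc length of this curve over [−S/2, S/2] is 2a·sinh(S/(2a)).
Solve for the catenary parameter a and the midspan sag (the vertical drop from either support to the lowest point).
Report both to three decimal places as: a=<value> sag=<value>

seed: a₀ = √(S³/(24(L−S))) = √(30.491³/(24·4.332)) = 16.512303
iter 1: u=0.923281  f(a)=+1.884e-01  f'(a)=-5.708e-01  a ← 16.512303 − (+1.884e-01/-5.708e-01) = 16.842417
iter 2: u=0.905185  f(a)=+5.799e-03  f'(a)=-5.362e-01  a ← 16.842417 − (+5.799e-03/-5.362e-01) = 16.853233
iter 3: u=0.904604  f(a)=+5.879e-06  f'(a)=-5.351e-01  a ← 16.853233 − (+5.879e-06/-5.351e-01) = 16.853244
iter 4: u=0.904603  f(a)=+6.061e-12  f'(a)=-5.351e-01  a ← 16.853244 − (+6.061e-12/-5.351e-01) = 16.853244
converged: |Δa| < 1e-12 after 4 iterations
sag = a·(cosh(S/(2a)) − 1) = 16.853244·(cosh(0.904603) − 1) = 7.378804
T_max/T_min = cosh(S/(2a)) = 1.437827

a=16.853 sag=7.379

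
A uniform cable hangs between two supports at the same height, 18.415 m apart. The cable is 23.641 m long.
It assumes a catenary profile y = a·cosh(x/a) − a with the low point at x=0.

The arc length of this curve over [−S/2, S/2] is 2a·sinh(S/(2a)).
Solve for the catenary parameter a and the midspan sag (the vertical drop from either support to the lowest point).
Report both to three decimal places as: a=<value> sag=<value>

a=7.339 sag=6.575

seed: a₀ = √(S³/(24(L−S))) = √(18.415³/(24·5.226)) = 7.056141
iter 1: u=1.304892  f(a)=+4.634e-01  f'(a)=-1.749e+00  a ← 7.056141 − (+4.634e-01/-1.749e+00) = 7.321044
iter 2: u=1.257676  f(a)=+2.737e-02  f'(a)=-1.548e+00  a ← 7.321044 − (+2.737e-02/-1.548e+00) = 7.338725
iter 3: u=1.254646  f(a)=+1.088e-04  f'(a)=-1.536e+00  a ← 7.338725 − (+1.088e-04/-1.536e+00) = 7.338796
iter 4: u=1.254634  f(a)=+1.733e-09  f'(a)=-1.536e+00  a ← 7.338796 − (+1.733e-09/-1.536e+00) = 7.338796
iter 5: u=1.254634  f(a)=-1.066e-14  f'(a)=-1.536e+00  a ← 7.338796 − (-1.066e-14/-1.536e+00) = 7.338796
converged: |Δa| < 1e-12 after 5 iterations
sag = a·(cosh(S/(2a)) − 1) = 7.338796·(cosh(1.254634) − 1) = 6.574584
T_max/T_min = cosh(S/(2a)) = 1.895867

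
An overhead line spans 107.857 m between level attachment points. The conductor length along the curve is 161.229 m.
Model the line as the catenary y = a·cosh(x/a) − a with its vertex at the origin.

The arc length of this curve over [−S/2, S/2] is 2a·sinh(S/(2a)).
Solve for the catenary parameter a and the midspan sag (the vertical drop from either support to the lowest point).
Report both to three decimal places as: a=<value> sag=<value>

a=33.398 sag=53.861

seed: a₀ = √(S³/(24(L−S))) = √(107.857³/(24·53.372)) = 31.297536
iter 1: u=1.723091  f(a)=+8.507e+00  f'(a)=-4.537e+00  a ← 31.297536 − (+8.507e+00/-4.537e+00) = 33.172679
iter 2: u=1.625690  f(a)=+8.245e-01  f'(a)=-3.696e+00  a ← 33.172679 − (+8.245e-01/-3.696e+00) = 33.395736
iter 3: u=1.614832  f(a)=+9.580e-03  f'(a)=-3.611e+00  a ← 33.395736 − (+9.580e-03/-3.611e+00) = 33.398389
iter 4: u=1.614704  f(a)=+1.327e-06  f'(a)=-3.610e+00  a ← 33.398389 − (+1.327e-06/-3.610e+00) = 33.398389
iter 5: u=1.614704  f(a)=+2.842e-14  f'(a)=-3.610e+00  a ← 33.398389 − (+2.842e-14/-3.610e+00) = 33.398389
converged: |Δa| < 1e-12 after 5 iterations
sag = a·(cosh(S/(2a)) − 1) = 33.398389·(cosh(1.614704) − 1) = 53.860708
T_max/T_min = cosh(S/(2a)) = 2.612674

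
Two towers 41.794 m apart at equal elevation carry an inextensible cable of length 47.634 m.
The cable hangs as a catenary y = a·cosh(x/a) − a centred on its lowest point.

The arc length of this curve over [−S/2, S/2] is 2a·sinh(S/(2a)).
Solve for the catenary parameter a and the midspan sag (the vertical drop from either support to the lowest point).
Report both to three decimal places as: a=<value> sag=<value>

seed: a₀ = √(S³/(24(L−S))) = √(41.794³/(24·5.840)) = 22.822271
iter 1: u=0.915641  f(a)=+2.498e-01  f'(a)=-5.560e-01  a ← 22.822271 − (+2.498e-01/-5.560e-01) = 23.271479
iter 2: u=0.897966  f(a)=+7.565e-03  f'(a)=-5.228e-01  a ← 23.271479 − (+7.565e-03/-5.228e-01) = 23.285949
iter 3: u=0.897408  f(a)=+7.420e-06  f'(a)=-5.217e-01  a ← 23.285949 − (+7.420e-06/-5.217e-01) = 23.285963
iter 4: u=0.897408  f(a)=+7.148e-12  f'(a)=-5.217e-01  a ← 23.285963 − (+7.148e-12/-5.217e-01) = 23.285963
converged: |Δa| < 1e-12 after 4 iterations
sag = a·(cosh(S/(2a)) − 1) = 23.285963·(cosh(0.897408) − 1) = 10.022978
T_max/T_min = cosh(S/(2a)) = 1.430430

a=23.286 sag=10.023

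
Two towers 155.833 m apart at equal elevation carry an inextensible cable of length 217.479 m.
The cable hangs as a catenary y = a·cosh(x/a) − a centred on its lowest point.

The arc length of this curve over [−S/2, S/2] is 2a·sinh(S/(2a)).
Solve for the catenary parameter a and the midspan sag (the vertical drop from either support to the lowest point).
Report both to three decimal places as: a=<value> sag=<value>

seed: a₀ = √(S³/(24(L−S))) = √(155.833³/(24·61.646)) = 50.574439
iter 1: u=1.540630  f(a)=+7.743e+00  f'(a)=-3.068e+00  a ← 50.574439 − (+7.743e+00/-3.068e+00) = 53.098569
iter 2: u=1.467394  f(a)=+6.175e-01  f'(a)=-2.596e+00  a ← 53.098569 − (+6.175e-01/-2.596e+00) = 53.336388
iter 3: u=1.460851  f(a)=+4.678e-03  f'(a)=-2.557e+00  a ← 53.336388 − (+4.678e-03/-2.557e+00) = 53.338217
iter 4: u=1.460801  f(a)=+2.730e-07  f'(a)=-2.557e+00  a ← 53.338217 − (+2.730e-07/-2.557e+00) = 53.338217
iter 5: u=1.460801  f(a)=+0.000e+00  f'(a)=-2.557e+00  a ← 53.338217 − (+0.000e+00/-2.557e+00) = 53.338217
converged: |Δa| < 1e-12 after 5 iterations
sag = a·(cosh(S/(2a)) − 1) = 53.338217·(cosh(1.460801) − 1) = 67.778439
T_max/T_min = cosh(S/(2a)) = 2.270729

a=53.338 sag=67.778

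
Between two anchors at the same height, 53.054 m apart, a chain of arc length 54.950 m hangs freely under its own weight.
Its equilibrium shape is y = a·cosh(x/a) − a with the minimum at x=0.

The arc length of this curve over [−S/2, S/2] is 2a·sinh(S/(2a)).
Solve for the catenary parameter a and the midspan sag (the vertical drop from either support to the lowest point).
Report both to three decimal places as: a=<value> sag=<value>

seed: a₀ = √(S³/(24(L−S))) = √(53.054³/(24·1.896)) = 57.286516
iter 1: u=0.463058  f(a)=+2.043e-02  f'(a)=-6.762e-02  a ← 57.286516 − (+2.043e-02/-6.762e-02) = 57.588649
iter 2: u=0.460629  f(a)=+1.628e-04  f'(a)=-6.655e-02  a ← 57.588649 − (+1.628e-04/-6.655e-02) = 57.591095
iter 3: u=0.460609  f(a)=+1.051e-08  f'(a)=-6.654e-02  a ← 57.591095 − (+1.051e-08/-6.654e-02) = 57.591095
iter 4: u=0.460609  f(a)=+0.000e+00  f'(a)=-6.654e-02  a ← 57.591095 − (+0.000e+00/-6.654e-02) = 57.591095
converged: |Δa| < 1e-12 after 4 iterations
sag = a·(cosh(S/(2a)) − 1) = 57.591095·(cosh(0.460609) − 1) = 6.218072
T_max/T_min = cosh(S/(2a)) = 1.107969

a=57.591 sag=6.218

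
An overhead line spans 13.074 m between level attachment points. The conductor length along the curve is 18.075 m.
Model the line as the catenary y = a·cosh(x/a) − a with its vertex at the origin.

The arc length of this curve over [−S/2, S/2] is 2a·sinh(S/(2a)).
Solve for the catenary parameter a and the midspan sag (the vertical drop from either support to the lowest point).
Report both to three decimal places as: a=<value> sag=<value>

seed: a₀ = √(S³/(24(L−S))) = √(13.074³/(24·5.001)) = 4.314979
iter 1: u=1.514955  f(a)=+6.063e-01  f'(a)=-2.895e+00  a ← 4.314979 − (+6.063e-01/-2.895e+00) = 4.524363
iter 2: u=1.444844  f(a)=+4.692e-02  f'(a)=-2.463e+00  a ← 4.524363 − (+4.692e-02/-2.463e+00) = 4.543413
iter 3: u=1.438786  f(a)=+3.332e-04  f'(a)=-2.428e+00  a ← 4.543413 − (+3.332e-04/-2.428e+00) = 4.543551
iter 4: u=1.438743  f(a)=+1.706e-08  f'(a)=-2.428e+00  a ← 4.543551 − (+1.706e-08/-2.428e+00) = 4.543551
iter 5: u=1.438743  f(a)=+0.000e+00  f'(a)=-2.428e+00  a ← 4.543551 − (+0.000e+00/-2.428e+00) = 4.543551
converged: |Δa| < 1e-12 after 5 iterations
sag = a·(cosh(S/(2a)) − 1) = 4.543551·(cosh(1.438743) − 1) = 5.571797
T_max/T_min = cosh(S/(2a)) = 2.226309

a=4.544 sag=5.572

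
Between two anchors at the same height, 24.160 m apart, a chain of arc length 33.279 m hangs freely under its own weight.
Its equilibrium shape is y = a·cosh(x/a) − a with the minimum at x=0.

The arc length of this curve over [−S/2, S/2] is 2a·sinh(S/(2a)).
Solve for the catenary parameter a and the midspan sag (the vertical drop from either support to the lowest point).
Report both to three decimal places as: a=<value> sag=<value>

a=8.447 sag=10.214

seed: a₀ = √(S³/(24(L−S))) = √(24.160³/(24·9.119)) = 8.027238
iter 1: u=1.504876  f(a)=+1.090e+00  f'(a)=-2.830e+00  a ← 8.027238 − (+1.090e+00/-2.830e+00) = 8.412415
iter 2: u=1.435973  f(a)=+8.337e-02  f'(a)=-2.412e+00  a ← 8.412415 − (+8.337e-02/-2.412e+00) = 8.446976
iter 3: u=1.430098  f(a)=+5.769e-04  f'(a)=-2.379e+00  a ← 8.446976 − (+5.769e-04/-2.379e+00) = 8.447219
iter 4: u=1.430057  f(a)=+2.805e-08  f'(a)=-2.379e+00  a ← 8.447219 − (+2.805e-08/-2.379e+00) = 8.447219
iter 5: u=1.430057  f(a)=+0.000e+00  f'(a)=-2.379e+00  a ← 8.447219 − (+0.000e+00/-2.379e+00) = 8.447219
converged: |Δa| < 1e-12 after 5 iterations
sag = a·(cosh(S/(2a)) − 1) = 8.447219·(cosh(1.430057) − 1) = 10.213662
T_max/T_min = cosh(S/(2a)) = 2.209115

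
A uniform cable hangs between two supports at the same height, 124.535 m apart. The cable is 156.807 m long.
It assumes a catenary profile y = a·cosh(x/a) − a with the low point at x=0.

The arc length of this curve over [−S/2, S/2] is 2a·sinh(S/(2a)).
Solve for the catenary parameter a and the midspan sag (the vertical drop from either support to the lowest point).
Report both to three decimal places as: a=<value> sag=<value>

seed: a₀ = √(S³/(24(L−S))) = √(124.535³/(24·32.272)) = 49.936555
iter 1: u=1.246932  f(a)=+2.604e+00  f'(a)=-1.505e+00  a ← 49.936555 − (+2.604e+00/-1.505e+00) = 51.666688
iter 2: u=1.205177  f(a)=+1.414e-01  f'(a)=-1.346e+00  a ← 51.666688 − (+1.414e-01/-1.346e+00) = 51.771809
iter 3: u=1.202730  f(a)=+4.704e-04  f'(a)=-1.337e+00  a ← 51.771809 − (+4.704e-04/-1.337e+00) = 51.772161
iter 4: u=1.202722  f(a)=+5.242e-09  f'(a)=-1.337e+00  a ← 51.772161 − (+5.242e-09/-1.337e+00) = 51.772161
iter 5: u=1.202722  f(a)=-2.842e-14  f'(a)=-1.337e+00  a ← 51.772161 − (-2.842e-14/-1.337e+00) = 51.772161
converged: |Δa| < 1e-12 after 5 iterations
sag = a·(cosh(S/(2a)) − 1) = 51.772161·(cosh(1.202722) − 1) = 42.182432
T_max/T_min = cosh(S/(2a)) = 1.814771

a=51.772 sag=42.182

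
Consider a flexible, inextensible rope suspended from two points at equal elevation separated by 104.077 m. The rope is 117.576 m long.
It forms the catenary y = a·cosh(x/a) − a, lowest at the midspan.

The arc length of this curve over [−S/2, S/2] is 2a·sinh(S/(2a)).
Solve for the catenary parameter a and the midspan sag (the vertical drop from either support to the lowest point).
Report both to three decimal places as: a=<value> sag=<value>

a=60.105 sag=23.970

seed: a₀ = √(S³/(24(L−S))) = √(104.077³/(24·13.499)) = 58.989638
iter 1: u=0.882163  f(a)=+5.351e-01  f'(a)=-4.943e-01  a ← 58.989638 − (+5.351e-01/-4.943e-01) = 60.072176
iter 2: u=0.866266  f(a)=+1.508e-02  f'(a)=-4.668e-01  a ← 60.072176 − (+1.508e-02/-4.668e-01) = 60.104492
iter 3: u=0.865801  f(a)=+1.276e-05  f'(a)=-4.660e-01  a ← 60.104492 − (+1.276e-05/-4.660e-01) = 60.104520
iter 4: u=0.865800  f(a)=+9.138e-12  f'(a)=-4.660e-01  a ← 60.104520 − (+9.138e-12/-4.660e-01) = 60.104520
converged: |Δa| < 1e-12 after 4 iterations
sag = a·(cosh(S/(2a)) − 1) = 60.104520·(cosh(0.865800) − 1) = 23.970341
T_max/T_min = cosh(S/(2a)) = 1.398811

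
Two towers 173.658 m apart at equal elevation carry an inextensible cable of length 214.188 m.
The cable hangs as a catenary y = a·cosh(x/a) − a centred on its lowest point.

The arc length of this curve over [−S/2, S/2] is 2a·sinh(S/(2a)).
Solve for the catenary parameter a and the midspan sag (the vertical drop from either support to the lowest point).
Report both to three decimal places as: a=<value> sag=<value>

seed: a₀ = √(S³/(24(L−S))) = √(173.658³/(24·40.530)) = 73.375026
iter 1: u=1.183359  f(a)=+2.934e+00  f'(a)=-1.267e+00  a ← 73.375026 − (+2.934e+00/-1.267e+00) = 75.690254
iter 2: u=1.147162  f(a)=+1.446e-01  f'(a)=-1.145e+00  a ← 75.690254 − (+1.446e-01/-1.145e+00) = 75.816519
iter 3: u=1.145252  f(a)=+3.915e-04  f'(a)=-1.139e+00  a ← 75.816519 − (+3.915e-04/-1.139e+00) = 75.816863
iter 4: u=1.145247  f(a)=+2.887e-09  f'(a)=-1.139e+00  a ← 75.816863 − (+2.887e-09/-1.139e+00) = 75.816863
iter 5: u=1.145247  f(a)=+5.684e-14  f'(a)=-1.139e+00  a ← 75.816863 − (+5.684e-14/-1.139e+00) = 75.816863
converged: |Δa| < 1e-12 after 5 iterations
sag = a·(cosh(S/(2a)) − 1) = 75.816863·(cosh(1.145247) − 1) = 55.397929
T_max/T_min = cosh(S/(2a)) = 1.730681

a=75.817 sag=55.398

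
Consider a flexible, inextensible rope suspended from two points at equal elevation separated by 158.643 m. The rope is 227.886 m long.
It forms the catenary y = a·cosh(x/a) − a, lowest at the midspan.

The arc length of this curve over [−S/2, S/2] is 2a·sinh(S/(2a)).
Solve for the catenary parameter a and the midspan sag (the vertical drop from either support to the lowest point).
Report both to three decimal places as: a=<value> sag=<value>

seed: a₀ = √(S³/(24(L−S))) = √(158.643³/(24·69.243)) = 49.015994
iter 1: u=1.618278  f(a)=+9.653e+00  f'(a)=-3.638e+00  a ← 49.015994 − (+9.653e+00/-3.638e+00) = 51.669502
iter 2: u=1.535171  f(a)=+8.393e-01  f'(a)=-3.030e+00  a ← 51.669502 − (+8.393e-01/-3.030e+00) = 51.946459
iter 3: u=1.526986  f(a)=+7.679e-03  f'(a)=-2.975e+00  a ← 51.946459 − (+7.679e-03/-2.975e+00) = 51.949040
iter 4: u=1.526910  f(a)=+6.559e-07  f'(a)=-2.975e+00  a ← 51.949040 − (+6.559e-07/-2.975e+00) = 51.949040
iter 5: u=1.526910  f(a)=+5.684e-14  f'(a)=-2.975e+00  a ← 51.949040 − (+5.684e-14/-2.975e+00) = 51.949040
converged: |Δa| < 1e-12 after 5 iterations
sag = a·(cosh(S/(2a)) − 1) = 51.949040·(cosh(1.526910) − 1) = 73.277594
T_max/T_min = cosh(S/(2a)) = 2.410567

a=51.949 sag=73.278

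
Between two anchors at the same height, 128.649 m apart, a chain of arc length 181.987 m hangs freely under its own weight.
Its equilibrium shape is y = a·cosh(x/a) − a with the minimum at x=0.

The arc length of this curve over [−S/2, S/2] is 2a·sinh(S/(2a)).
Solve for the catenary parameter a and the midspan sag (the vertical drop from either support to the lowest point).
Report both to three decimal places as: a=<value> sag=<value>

seed: a₀ = √(S³/(24(L−S))) = √(128.649³/(24·53.338)) = 40.783607
iter 1: u=1.577215  f(a)=+7.041e+00  f'(a)=-3.327e+00  a ← 40.783607 − (+7.041e+00/-3.327e+00) = 42.900011
iter 2: u=1.499405  f(a)=+5.852e-01  f'(a)=-2.795e+00  a ← 42.900011 − (+5.852e-01/-2.795e+00) = 43.109397
iter 3: u=1.492122  f(a)=+4.852e-03  f'(a)=-2.749e+00  a ← 43.109397 − (+4.852e-03/-2.749e+00) = 43.111162
iter 4: u=1.492061  f(a)=+3.397e-07  f'(a)=-2.748e+00  a ← 43.111162 − (+3.397e-07/-2.748e+00) = 43.111162
iter 5: u=1.492061  f(a)=+0.000e+00  f'(a)=-2.748e+00  a ← 43.111162 − (+0.000e+00/-2.748e+00) = 43.111162
converged: |Δa| < 1e-12 after 5 iterations
sag = a·(cosh(S/(2a)) − 1) = 43.111162·(cosh(1.492061) − 1) = 57.578407
T_max/T_min = cosh(S/(2a)) = 2.335580

a=43.111 sag=57.578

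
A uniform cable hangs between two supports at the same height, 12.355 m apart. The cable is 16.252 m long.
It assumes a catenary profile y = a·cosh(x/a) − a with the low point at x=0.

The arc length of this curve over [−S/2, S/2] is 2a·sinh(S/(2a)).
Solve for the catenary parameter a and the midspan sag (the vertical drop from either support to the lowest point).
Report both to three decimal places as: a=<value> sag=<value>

a=4.689 sag=4.693

seed: a₀ = √(S³/(24(L−S))) = √(12.355³/(24·3.897)) = 4.490486
iter 1: u=1.375686  f(a)=+3.858e-01  f'(a)=-2.087e+00  a ← 4.490486 − (+3.858e-01/-2.087e+00) = 4.675339
iter 2: u=1.321294  f(a)=+2.510e-02  f'(a)=-1.824e+00  a ← 4.675339 − (+2.510e-02/-1.824e+00) = 4.689105
iter 3: u=1.317416  f(a)=+1.226e-04  f'(a)=-1.806e+00  a ← 4.689105 − (+1.226e-04/-1.806e+00) = 4.689173
iter 4: u=1.317397  f(a)=+2.958e-09  f'(a)=-1.806e+00  a ← 4.689173 − (+2.958e-09/-1.806e+00) = 4.689173
iter 5: u=1.317397  f(a)=+0.000e+00  f'(a)=-1.806e+00  a ← 4.689173 − (+0.000e+00/-1.806e+00) = 4.689173
converged: |Δa| < 1e-12 after 5 iterations
sag = a·(cosh(S/(2a)) − 1) = 4.689173·(cosh(1.317397) − 1) = 4.692736
T_max/T_min = cosh(S/(2a)) = 2.000760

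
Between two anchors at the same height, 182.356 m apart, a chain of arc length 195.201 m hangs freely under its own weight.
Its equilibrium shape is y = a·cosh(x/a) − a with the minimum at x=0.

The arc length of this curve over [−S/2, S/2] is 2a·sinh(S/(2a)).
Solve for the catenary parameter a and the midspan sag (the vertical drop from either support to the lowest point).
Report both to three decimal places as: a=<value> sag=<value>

a=141.710 sag=30.359

seed: a₀ = √(S³/(24(L−S))) = √(182.356³/(24·12.845)) = 140.251466
iter 1: u=0.650104  f(a)=+2.742e-01  f'(a)=-1.910e-01  a ← 140.251466 − (+2.742e-01/-1.910e-01) = 141.686762
iter 2: u=0.643518  f(a)=+4.266e-03  f'(a)=-1.851e-01  a ← 141.686762 − (+4.266e-03/-1.851e-01) = 141.709804
iter 3: u=0.643413  f(a)=+1.069e-06  f'(a)=-1.850e-01  a ← 141.709804 − (+1.069e-06/-1.850e-01) = 141.709810
iter 4: u=0.643413  f(a)=+8.527e-14  f'(a)=-1.850e-01  a ← 141.709810 − (+8.527e-14/-1.850e-01) = 141.709810
converged: |Δa| < 1e-12 after 4 iterations
sag = a·(cosh(S/(2a)) − 1) = 141.709810·(cosh(0.643413) − 1) = 30.358571
T_max/T_min = cosh(S/(2a)) = 1.214231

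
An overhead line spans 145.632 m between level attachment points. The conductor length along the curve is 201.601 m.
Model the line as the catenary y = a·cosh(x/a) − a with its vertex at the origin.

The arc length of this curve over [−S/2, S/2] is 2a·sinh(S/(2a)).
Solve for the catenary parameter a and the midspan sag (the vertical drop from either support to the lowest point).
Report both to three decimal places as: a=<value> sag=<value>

seed: a₀ = √(S³/(24(L−S))) = √(145.632³/(24·55.969)) = 47.951901
iter 1: u=1.518522  f(a)=+6.819e+00  f'(a)=-2.919e+00  a ← 47.951901 − (+6.819e+00/-2.919e+00) = 50.287967
iter 2: u=1.447981  f(a)=+5.300e-01  f'(a)=-2.481e+00  a ← 50.287967 − (+5.300e-01/-2.481e+00) = 50.501547
iter 3: u=1.441857  f(a)=+3.797e-03  f'(a)=-2.446e+00  a ← 50.501547 − (+3.797e-03/-2.446e+00) = 50.503100
iter 4: u=1.441812  f(a)=+1.981e-07  f'(a)=-2.446e+00  a ← 50.503100 − (+1.981e-07/-2.446e+00) = 50.503100
iter 5: u=1.441812  f(a)=+0.000e+00  f'(a)=-2.446e+00  a ← 50.503100 − (+0.000e+00/-2.446e+00) = 50.503100
converged: |Δa| < 1e-12 after 5 iterations
sag = a·(cosh(S/(2a)) − 1) = 50.503100·(cosh(1.441812) − 1) = 62.241318
T_max/T_min = cosh(S/(2a)) = 2.232426

a=50.503 sag=62.241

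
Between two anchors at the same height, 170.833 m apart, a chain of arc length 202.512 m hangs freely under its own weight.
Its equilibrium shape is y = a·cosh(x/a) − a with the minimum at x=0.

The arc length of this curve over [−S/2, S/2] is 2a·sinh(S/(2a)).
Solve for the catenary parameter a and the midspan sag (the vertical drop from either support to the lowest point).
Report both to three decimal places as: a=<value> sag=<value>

seed: a₀ = √(S³/(24(L−S))) = √(170.833³/(24·31.679)) = 80.977861
iter 1: u=1.054813  f(a)=+1.810e+00  f'(a)=-8.730e-01  a ← 80.977861 − (+1.810e+00/-8.730e-01) = 83.050913
iter 2: u=1.028484  f(a)=+7.183e-02  f'(a)=-8.049e-01  a ← 83.050913 − (+7.183e-02/-8.049e-01) = 83.140143
iter 3: u=1.027380  f(a)=+1.235e-04  f'(a)=-8.022e-01  a ← 83.140143 − (+1.235e-04/-8.022e-01) = 83.140297
iter 4: u=1.027378  f(a)=+3.665e-10  f'(a)=-8.022e-01  a ← 83.140297 − (+3.665e-10/-8.022e-01) = 83.140297
iter 5: u=1.027378  f(a)=-8.527e-14  f'(a)=-8.022e-01  a ← 83.140297 − (-8.527e-14/-8.022e-01) = 83.140297
converged: |Δa| < 1e-12 after 5 iterations
sag = a·(cosh(S/(2a)) − 1) = 83.140297·(cosh(1.027378) − 1) = 47.875300
T_max/T_min = cosh(S/(2a)) = 1.575837

a=83.140 sag=47.875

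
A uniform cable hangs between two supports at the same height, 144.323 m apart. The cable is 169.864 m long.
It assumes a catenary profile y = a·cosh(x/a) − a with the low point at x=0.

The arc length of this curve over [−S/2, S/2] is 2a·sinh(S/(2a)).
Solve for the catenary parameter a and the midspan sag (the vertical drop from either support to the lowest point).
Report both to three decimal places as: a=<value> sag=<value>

seed: a₀ = √(S³/(24(L−S))) = √(144.323³/(24·25.541)) = 70.029133
iter 1: u=1.030450  f(a)=+1.391e+00  f'(a)=-8.099e-01  a ← 70.029133 − (+1.391e+00/-8.099e-01) = 71.746404
iter 2: u=1.005786  f(a)=+5.280e-02  f'(a)=-7.494e-01  a ← 71.746404 − (+5.280e-02/-7.494e-01) = 71.816858
iter 3: u=1.004799  f(a)=+8.276e-05  f'(a)=-7.471e-01  a ← 71.816858 − (+8.276e-05/-7.471e-01) = 71.816969
iter 4: u=1.004797  f(a)=+2.040e-10  f'(a)=-7.471e-01  a ← 71.816969 − (+2.040e-10/-7.471e-01) = 71.816969
iter 5: u=1.004797  f(a)=+0.000e+00  f'(a)=-7.471e-01  a ← 71.816969 − (+0.000e+00/-7.471e-01) = 71.816969
converged: |Δa| < 1e-12 after 5 iterations
sag = a·(cosh(S/(2a)) − 1) = 71.816969·(cosh(1.004797) − 1) = 39.408575
T_max/T_min = cosh(S/(2a)) = 1.548736

a=71.817 sag=39.409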